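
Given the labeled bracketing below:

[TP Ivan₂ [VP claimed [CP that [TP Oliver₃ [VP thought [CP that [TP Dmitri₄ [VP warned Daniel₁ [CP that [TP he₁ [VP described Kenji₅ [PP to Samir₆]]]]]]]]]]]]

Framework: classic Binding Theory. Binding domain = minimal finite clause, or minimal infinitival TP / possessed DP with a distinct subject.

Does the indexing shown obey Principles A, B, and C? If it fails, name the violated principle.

The two coindexed NPs are *Daniel₁* and *he₁*.
*he₁* is a pronoun; nothing c-commands it within its binding domain (the embedded TP.), so Principle B holds trivially.
*Daniel₁* is an R-expression; *he₁* does not c-command it, and no other NP shares its index, so Principle C is satisfied.
All principles are respected.

grammatical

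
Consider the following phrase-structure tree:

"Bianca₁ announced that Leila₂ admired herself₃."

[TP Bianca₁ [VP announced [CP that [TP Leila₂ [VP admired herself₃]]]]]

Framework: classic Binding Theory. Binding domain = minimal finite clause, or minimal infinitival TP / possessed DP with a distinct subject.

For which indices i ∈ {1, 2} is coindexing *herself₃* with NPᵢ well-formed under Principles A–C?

*herself* is an anaphor, so Principle A applies: it must be bound in its binding domain.
Binding domain of *herself₃*: the embedded TP, whose subject is Leila₂.
*Bianca₁* c-commands the anaphor but is outside its binding domain → cannot satisfy Principle A.
*Leila₂* c-commands the anaphor within its binding domain → licit binder.

{2}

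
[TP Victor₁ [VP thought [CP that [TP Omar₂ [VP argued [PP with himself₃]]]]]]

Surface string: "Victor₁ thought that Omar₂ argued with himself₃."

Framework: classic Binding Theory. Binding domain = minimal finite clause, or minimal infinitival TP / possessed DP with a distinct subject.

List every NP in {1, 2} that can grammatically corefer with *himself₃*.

*himself* is an anaphor, so Principle A applies: it must be bound in its binding domain.
Binding domain of *himself₃*: the embedded TP, whose subject is Omar₂.
*Victor₁* c-commands the anaphor but is outside its binding domain → cannot satisfy Principle A.
*Omar₂* c-commands the anaphor within its binding domain → licit binder.

{2}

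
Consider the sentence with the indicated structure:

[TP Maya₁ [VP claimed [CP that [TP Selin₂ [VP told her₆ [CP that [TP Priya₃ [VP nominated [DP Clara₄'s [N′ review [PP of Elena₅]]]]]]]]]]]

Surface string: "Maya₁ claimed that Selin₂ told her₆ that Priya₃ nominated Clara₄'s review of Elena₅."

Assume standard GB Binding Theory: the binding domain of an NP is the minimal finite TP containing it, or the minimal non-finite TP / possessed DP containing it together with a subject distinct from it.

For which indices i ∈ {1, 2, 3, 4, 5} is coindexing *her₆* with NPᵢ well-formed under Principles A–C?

{1}

*her* is a pronoun, so Principle B applies: it must be free in its binding domain.
Binding domain of *her₆*: the embedded TP, whose subject is Selin₂.
*Maya₁* c-commands the pronoun but from outside its binding domain, and is not c-commanded by it → coindexation permitted.
*Selin₂* c-commands the pronoun within its binding domain → coindexation would violate Principle B.
*Priya₃*: the pronoun c-commands this R-expression → coindexation would violate Principle C on *Priya₃*.
*Clara₄*: the pronoun c-commands this R-expression → coindexation would violate Principle C on *Clara₄*.
*Elena₅*: the pronoun c-commands this R-expression → coindexation would violate Principle C on *Elena₅*.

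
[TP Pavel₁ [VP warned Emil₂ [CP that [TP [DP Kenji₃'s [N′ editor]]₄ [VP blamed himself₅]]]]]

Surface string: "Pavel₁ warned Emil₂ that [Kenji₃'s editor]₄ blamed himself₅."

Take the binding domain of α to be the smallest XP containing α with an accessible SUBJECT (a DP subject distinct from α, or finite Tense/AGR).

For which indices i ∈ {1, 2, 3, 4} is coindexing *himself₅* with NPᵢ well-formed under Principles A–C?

*himself* is an anaphor, so Principle A applies: it must be bound in its binding domain.
Binding domain of *himself₅*: the embedded TP, whose subject is [Kenji₃'s editor]₄.
*Pavel₁* c-commands the anaphor but is outside its binding domain → cannot satisfy Principle A.
*Emil₂* c-commands the anaphor but is outside its binding domain → cannot satisfy Principle A.
*Kenji₃* does not c-command the anaphor → cannot bind it.
*[Kenji₃'s editor]₄* c-commands the anaphor within its binding domain → licit binder.

{4}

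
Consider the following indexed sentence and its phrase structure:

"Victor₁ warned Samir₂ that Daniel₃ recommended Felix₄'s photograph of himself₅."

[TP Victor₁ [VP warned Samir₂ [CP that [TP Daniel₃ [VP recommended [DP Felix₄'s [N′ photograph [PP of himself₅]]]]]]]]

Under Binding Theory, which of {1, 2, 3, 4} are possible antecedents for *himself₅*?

*himself* is an anaphor, so Principle A applies: it must be bound in its binding domain.
Binding domain of *himself₅*: the possessed DP, whose subject is Felix₄.
*Victor₁* c-commands the anaphor but is outside its binding domain → cannot satisfy Principle A.
*Samir₂* c-commands the anaphor but is outside its binding domain → cannot satisfy Principle A.
*Daniel₃* c-commands the anaphor but is outside its binding domain → cannot satisfy Principle A.
*Felix₄* c-commands the anaphor within its binding domain → licit binder.

{4}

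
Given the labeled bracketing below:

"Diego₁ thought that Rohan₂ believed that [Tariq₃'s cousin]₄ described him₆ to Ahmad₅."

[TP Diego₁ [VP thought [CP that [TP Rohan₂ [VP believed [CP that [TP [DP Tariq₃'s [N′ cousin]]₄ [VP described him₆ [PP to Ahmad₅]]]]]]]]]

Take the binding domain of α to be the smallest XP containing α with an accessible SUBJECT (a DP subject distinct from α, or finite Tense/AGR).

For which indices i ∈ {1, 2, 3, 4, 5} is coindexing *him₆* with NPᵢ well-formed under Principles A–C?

*him* is a pronoun, so Principle B applies: it must be free in its binding domain.
Binding domain of *him₆*: the embedded TP, whose subject is [Tariq₃'s cousin]₄.
*Diego₁* c-commands the pronoun but from outside its binding domain, and is not c-commanded by it → coindexation permitted.
*Rohan₂* c-commands the pronoun but from outside its binding domain, and is not c-commanded by it → coindexation permitted.
*Tariq₃* and the pronoun do not c-command one another → neither Principle B nor Principle C is at stake; coindexation permitted.
*[Tariq₃'s cousin]₄* c-commands the pronoun within its binding domain → coindexation would violate Principle B.
*Ahmad₅*: the pronoun c-commands this R-expression → coindexation would violate Principle C on *Ahmad₅*.

{1, 2, 3}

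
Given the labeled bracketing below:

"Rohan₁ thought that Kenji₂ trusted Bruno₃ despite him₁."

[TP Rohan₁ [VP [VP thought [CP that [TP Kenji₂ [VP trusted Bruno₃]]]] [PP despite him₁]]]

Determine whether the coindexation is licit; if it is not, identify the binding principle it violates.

The two coindexed NPs are *Rohan₁* and *him₁*.
*him₁* is a pronoun. Its binding domain is the matrix TP, whose subject is Rohan₁.
*Rohan₁* c-commands it within that domain and carries the same index.
The pronoun is locally bound → Principle B violation.

Principle B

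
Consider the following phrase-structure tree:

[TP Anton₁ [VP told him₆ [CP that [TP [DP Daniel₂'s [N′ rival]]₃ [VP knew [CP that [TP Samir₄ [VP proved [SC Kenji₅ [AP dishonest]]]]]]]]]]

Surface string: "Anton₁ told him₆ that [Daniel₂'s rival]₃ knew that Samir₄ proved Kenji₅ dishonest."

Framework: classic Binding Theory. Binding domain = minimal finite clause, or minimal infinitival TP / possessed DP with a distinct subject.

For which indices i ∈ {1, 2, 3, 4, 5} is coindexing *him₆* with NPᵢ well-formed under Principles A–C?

*him* is a pronoun, so Principle B applies: it must be free in its binding domain.
Binding domain of *him₆*: the matrix TP, whose subject is Anton₁.
*Anton₁* c-commands the pronoun within its binding domain → coindexation would violate Principle B.
*Daniel₂*: the pronoun c-commands this R-expression → coindexation would violate Principle C on *Daniel₂*.
*[Daniel₂'s rival]₃*: the pronoun c-commands this R-expression → coindexation would violate Principle C on *[Daniel₂'s rival]₃*.
*Samir₄*: the pronoun c-commands this R-expression → coindexation would violate Principle C on *Samir₄*.
*Kenji₅*: the pronoun c-commands this R-expression → coindexation would violate Principle C on *Kenji₅*.

none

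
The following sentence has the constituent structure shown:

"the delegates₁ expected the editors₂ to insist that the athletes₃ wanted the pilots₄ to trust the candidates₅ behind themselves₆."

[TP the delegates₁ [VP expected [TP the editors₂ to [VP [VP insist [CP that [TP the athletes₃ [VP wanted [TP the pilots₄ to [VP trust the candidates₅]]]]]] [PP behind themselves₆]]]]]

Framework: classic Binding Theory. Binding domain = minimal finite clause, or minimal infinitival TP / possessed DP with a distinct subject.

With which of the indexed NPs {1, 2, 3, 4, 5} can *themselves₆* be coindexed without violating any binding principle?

*themselves* is an anaphor, so Principle A applies: it must be bound in its binding domain.
Binding domain of *themselves₆*: the embedded TP, whose subject is the editors₂.
*the delegates₁* c-commands the anaphor but is outside its binding domain → cannot satisfy Principle A.
*the editors₂* c-commands the anaphor within its binding domain → licit binder.
*the athletes₃* does not c-command the anaphor → cannot bind it.
*the pilots₄* does not c-command the anaphor → cannot bind it.
*the candidates₅* does not c-command the anaphor → cannot bind it.

{2}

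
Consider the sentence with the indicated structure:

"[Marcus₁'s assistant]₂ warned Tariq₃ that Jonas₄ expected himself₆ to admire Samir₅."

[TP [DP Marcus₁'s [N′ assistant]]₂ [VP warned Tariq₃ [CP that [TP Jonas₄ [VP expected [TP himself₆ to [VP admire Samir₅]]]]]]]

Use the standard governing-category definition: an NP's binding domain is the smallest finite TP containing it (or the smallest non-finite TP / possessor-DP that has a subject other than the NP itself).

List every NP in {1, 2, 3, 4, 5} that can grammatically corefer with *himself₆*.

*himself* is an anaphor, so Principle A applies: it must be bound in its binding domain.
Binding domain of *himself₆*: the embedded TP, whose subject is Jonas₄.
*Marcus₁* does not c-command the anaphor → cannot bind it.
*[Marcus₁'s assistant]₂* c-commands the anaphor but is outside its binding domain → cannot satisfy Principle A.
*Tariq₃* c-commands the anaphor but is outside its binding domain → cannot satisfy Principle A.
*Jonas₄* c-commands the anaphor within its binding domain → licit binder.
*Samir₅* does not c-command the anaphor → cannot bind it.

{4}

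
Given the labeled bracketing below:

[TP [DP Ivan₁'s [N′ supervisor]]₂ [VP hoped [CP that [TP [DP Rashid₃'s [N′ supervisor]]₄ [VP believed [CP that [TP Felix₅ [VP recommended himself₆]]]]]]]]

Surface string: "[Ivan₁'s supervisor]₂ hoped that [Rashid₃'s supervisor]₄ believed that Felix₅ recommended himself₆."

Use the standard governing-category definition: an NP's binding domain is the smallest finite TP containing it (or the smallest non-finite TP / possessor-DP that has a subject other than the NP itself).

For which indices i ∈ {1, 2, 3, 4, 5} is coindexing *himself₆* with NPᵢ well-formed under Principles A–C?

*himself* is an anaphor, so Principle A applies: it must be bound in its binding domain.
Binding domain of *himself₆*: the embedded TP, whose subject is Felix₅.
*Ivan₁* does not c-command the anaphor → cannot bind it.
*[Ivan₁'s supervisor]₂* c-commands the anaphor but is outside its binding domain → cannot satisfy Principle A.
*Rashid₃* does not c-command the anaphor → cannot bind it.
*[Rashid₃'s supervisor]₄* c-commands the anaphor but is outside its binding domain → cannot satisfy Principle A.
*Felix₅* c-commands the anaphor within its binding domain → licit binder.

{5}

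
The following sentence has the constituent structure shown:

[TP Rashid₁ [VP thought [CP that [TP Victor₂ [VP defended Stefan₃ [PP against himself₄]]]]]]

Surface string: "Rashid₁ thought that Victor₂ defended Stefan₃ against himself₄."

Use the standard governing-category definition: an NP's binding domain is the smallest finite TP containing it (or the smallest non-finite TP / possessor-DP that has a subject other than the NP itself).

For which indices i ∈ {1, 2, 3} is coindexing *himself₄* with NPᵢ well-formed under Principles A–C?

*himself* is an anaphor, so Principle A applies: it must be bound in its binding domain.
Binding domain of *himself₄*: the embedded TP, whose subject is Victor₂.
*Rashid₁* c-commands the anaphor but is outside its binding domain → cannot satisfy Principle A.
*Victor₂* c-commands the anaphor within its binding domain → licit binder.
*Stefan₃* c-commands the anaphor within its binding domain → licit binder.

{2, 3}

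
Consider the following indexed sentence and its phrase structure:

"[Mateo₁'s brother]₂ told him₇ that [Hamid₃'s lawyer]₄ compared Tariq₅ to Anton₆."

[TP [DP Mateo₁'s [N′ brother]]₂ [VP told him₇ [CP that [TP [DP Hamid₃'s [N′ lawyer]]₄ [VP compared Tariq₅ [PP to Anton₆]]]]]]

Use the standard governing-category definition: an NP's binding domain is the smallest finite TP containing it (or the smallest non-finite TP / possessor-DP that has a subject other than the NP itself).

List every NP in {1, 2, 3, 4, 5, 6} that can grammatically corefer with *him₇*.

{1}

*him* is a pronoun, so Principle B applies: it must be free in its binding domain.
Binding domain of *him₇*: the matrix TP, whose subject is [Mateo₁'s brother]₂.
*Mateo₁* and the pronoun do not c-command one another → neither Principle B nor Principle C is at stake; coindexation permitted.
*[Mateo₁'s brother]₂* c-commands the pronoun within its binding domain → coindexation would violate Principle B.
*Hamid₃*: the pronoun c-commands this R-expression → coindexation would violate Principle C on *Hamid₃*.
*[Hamid₃'s lawyer]₄*: the pronoun c-commands this R-expression → coindexation would violate Principle C on *[Hamid₃'s lawyer]₄*.
*Tariq₅*: the pronoun c-commands this R-expression → coindexation would violate Principle C on *Tariq₅*.
*Anton₆*: the pronoun c-commands this R-expression → coindexation would violate Principle C on *Anton₆*.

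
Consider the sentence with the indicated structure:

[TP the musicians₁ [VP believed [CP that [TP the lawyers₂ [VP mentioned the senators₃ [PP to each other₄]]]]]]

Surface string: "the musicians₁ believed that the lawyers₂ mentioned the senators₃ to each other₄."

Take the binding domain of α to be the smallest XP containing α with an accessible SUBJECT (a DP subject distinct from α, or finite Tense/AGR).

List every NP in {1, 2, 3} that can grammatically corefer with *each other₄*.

{2, 3}

*each other* is an anaphor, so Principle A applies: it must be bound in its binding domain.
Binding domain of *each other₄*: the embedded TP, whose subject is the lawyers₂.
*the musicians₁* c-commands the anaphor but is outside its binding domain → cannot satisfy Principle A.
*the lawyers₂* c-commands the anaphor within its binding domain → licit binder.
*the senators₃* c-commands the anaphor within its binding domain → licit binder.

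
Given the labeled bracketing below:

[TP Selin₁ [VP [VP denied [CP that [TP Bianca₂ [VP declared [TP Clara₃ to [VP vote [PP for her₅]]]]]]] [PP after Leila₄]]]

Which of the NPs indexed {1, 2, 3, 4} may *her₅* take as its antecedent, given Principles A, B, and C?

*her* is a pronoun, so Principle B applies: it must be free in its binding domain.
Binding domain of *her₅*: the embedded TP, whose subject is Clara₃.
*Selin₁* c-commands the pronoun but from outside its binding domain, and is not c-commanded by it → coindexation permitted.
*Bianca₂* c-commands the pronoun but from outside its binding domain, and is not c-commanded by it → coindexation permitted.
*Clara₃* c-commands the pronoun within its binding domain → coindexation would violate Principle B.
*Leila₄* and the pronoun do not c-command one another → neither Principle B nor Principle C is at stake; coindexation permitted.

{1, 2, 4}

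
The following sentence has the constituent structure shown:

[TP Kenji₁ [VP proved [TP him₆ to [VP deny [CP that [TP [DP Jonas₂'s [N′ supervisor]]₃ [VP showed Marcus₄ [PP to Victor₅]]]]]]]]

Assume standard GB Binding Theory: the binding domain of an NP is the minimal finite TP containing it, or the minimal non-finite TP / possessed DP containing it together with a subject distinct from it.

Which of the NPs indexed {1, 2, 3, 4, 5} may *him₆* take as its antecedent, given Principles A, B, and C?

*him* is a pronoun, so Principle B applies: it must be free in its binding domain.
Binding domain of *him₆*: the matrix TP, whose subject is Kenji₁.
*Kenji₁* c-commands the pronoun within its binding domain → coindexation would violate Principle B.
*Jonas₂*: the pronoun c-commands this R-expression → coindexation would violate Principle C on *Jonas₂*.
*[Jonas₂'s supervisor]₃*: the pronoun c-commands this R-expression → coindexation would violate Principle C on *[Jonas₂'s supervisor]₃*.
*Marcus₄*: the pronoun c-commands this R-expression → coindexation would violate Principle C on *Marcus₄*.
*Victor₅*: the pronoun c-commands this R-expression → coindexation would violate Principle C on *Victor₅*.

none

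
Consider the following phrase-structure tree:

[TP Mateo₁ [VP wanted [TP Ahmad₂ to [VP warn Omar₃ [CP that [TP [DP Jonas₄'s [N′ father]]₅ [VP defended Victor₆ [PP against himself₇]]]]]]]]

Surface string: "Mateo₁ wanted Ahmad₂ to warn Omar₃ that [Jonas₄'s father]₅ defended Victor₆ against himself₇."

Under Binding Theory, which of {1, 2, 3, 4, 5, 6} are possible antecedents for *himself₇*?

{5, 6}

*himself* is an anaphor, so Principle A applies: it must be bound in its binding domain.
Binding domain of *himself₇*: the embedded TP, whose subject is [Jonas₄'s father]₅.
*Mateo₁* c-commands the anaphor but is outside its binding domain → cannot satisfy Principle A.
*Ahmad₂* c-commands the anaphor but is outside its binding domain → cannot satisfy Principle A.
*Omar₃* c-commands the anaphor but is outside its binding domain → cannot satisfy Principle A.
*Jonas₄* does not c-command the anaphor → cannot bind it.
*[Jonas₄'s father]₅* c-commands the anaphor within its binding domain → licit binder.
*Victor₆* c-commands the anaphor within its binding domain → licit binder.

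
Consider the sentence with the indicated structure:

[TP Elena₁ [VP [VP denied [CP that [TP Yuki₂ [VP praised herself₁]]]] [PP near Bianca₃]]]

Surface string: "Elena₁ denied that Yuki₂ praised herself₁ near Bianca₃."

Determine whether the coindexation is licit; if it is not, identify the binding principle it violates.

Principle A

The two coindexed NPs are *Elena₁* and *herself₁*.
*herself₁* is an anaphor. Principle A requires it to be bound within its binding domain — the embedded TP, whose subject is Yuki₂.
Within that domain it is c-commanded by *Yuki₂*, which does not share its index.
*Elena₁* does c-command the anaphor, but from outside its binding domain.
The anaphor is unbound in its domain → Principle A violation.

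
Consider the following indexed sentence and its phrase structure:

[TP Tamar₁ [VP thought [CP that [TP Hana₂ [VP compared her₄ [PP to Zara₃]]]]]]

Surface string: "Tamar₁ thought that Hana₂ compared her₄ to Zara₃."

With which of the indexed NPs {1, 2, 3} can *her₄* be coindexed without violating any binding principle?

{1}

*her* is a pronoun, so Principle B applies: it must be free in its binding domain.
Binding domain of *her₄*: the embedded TP, whose subject is Hana₂.
*Tamar₁* c-commands the pronoun but from outside its binding domain, and is not c-commanded by it → coindexation permitted.
*Hana₂* c-commands the pronoun within its binding domain → coindexation would violate Principle B.
*Zara₃*: the pronoun c-commands this R-expression → coindexation would violate Principle C on *Zara₃*.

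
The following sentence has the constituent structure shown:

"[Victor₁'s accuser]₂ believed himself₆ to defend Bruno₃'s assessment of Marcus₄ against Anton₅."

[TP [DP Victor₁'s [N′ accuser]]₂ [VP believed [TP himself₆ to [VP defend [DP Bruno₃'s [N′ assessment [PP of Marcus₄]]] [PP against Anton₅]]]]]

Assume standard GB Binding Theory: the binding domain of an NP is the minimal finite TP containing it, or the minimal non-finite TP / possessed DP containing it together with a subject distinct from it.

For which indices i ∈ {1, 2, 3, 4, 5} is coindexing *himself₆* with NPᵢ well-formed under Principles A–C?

*himself* is an anaphor, so Principle A applies: it must be bound in its binding domain.
Binding domain of *himself₆*: the matrix TP, whose subject is [Victor₁'s accuser]₂.
*Victor₁* does not c-command the anaphor → cannot bind it.
*[Victor₁'s accuser]₂* c-commands the anaphor within its binding domain → licit binder.
*Bruno₃* does not c-command the anaphor → cannot bind it.
*Marcus₄* does not c-command the anaphor → cannot bind it.
*Anton₅* does not c-command the anaphor → cannot bind it.

{2}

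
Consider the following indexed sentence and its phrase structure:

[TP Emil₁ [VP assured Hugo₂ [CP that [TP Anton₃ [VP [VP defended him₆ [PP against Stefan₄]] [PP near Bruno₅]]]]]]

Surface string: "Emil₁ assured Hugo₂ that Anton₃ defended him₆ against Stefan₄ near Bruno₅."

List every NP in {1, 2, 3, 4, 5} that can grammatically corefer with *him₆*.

*him* is a pronoun, so Principle B applies: it must be free in its binding domain.
Binding domain of *him₆*: the embedded TP, whose subject is Anton₃.
*Emil₁* c-commands the pronoun but from outside its binding domain, and is not c-commanded by it → coindexation permitted.
*Hugo₂* c-commands the pronoun but from outside its binding domain, and is not c-commanded by it → coindexation permitted.
*Anton₃* c-commands the pronoun within its binding domain → coindexation would violate Principle B.
*Stefan₄*: the pronoun c-commands this R-expression → coindexation would violate Principle C on *Stefan₄*.
*Bruno₅* and the pronoun do not c-command one another → neither Principle B nor Principle C is at stake; coindexation permitted.

{1, 2, 5}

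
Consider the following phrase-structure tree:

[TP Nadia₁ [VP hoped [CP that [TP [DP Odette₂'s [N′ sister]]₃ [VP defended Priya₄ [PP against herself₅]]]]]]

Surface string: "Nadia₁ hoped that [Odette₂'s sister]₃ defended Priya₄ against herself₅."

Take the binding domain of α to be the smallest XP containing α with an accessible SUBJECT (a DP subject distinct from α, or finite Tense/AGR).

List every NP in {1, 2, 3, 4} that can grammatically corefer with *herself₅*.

*herself* is an anaphor, so Principle A applies: it must be bound in its binding domain.
Binding domain of *herself₅*: the embedded TP, whose subject is [Odette₂'s sister]₃.
*Nadia₁* c-commands the anaphor but is outside its binding domain → cannot satisfy Principle A.
*Odette₂* does not c-command the anaphor → cannot bind it.
*[Odette₂'s sister]₃* c-commands the anaphor within its binding domain → licit binder.
*Priya₄* c-commands the anaphor within its binding domain → licit binder.

{3, 4}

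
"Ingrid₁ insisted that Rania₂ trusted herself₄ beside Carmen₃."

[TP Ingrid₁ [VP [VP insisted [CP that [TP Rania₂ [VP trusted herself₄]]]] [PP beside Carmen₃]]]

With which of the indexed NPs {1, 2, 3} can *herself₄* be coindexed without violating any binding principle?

*herself* is an anaphor, so Principle A applies: it must be bound in its binding domain.
Binding domain of *herself₄*: the embedded TP, whose subject is Rania₂.
*Ingrid₁* c-commands the anaphor but is outside its binding domain → cannot satisfy Principle A.
*Rania₂* c-commands the anaphor within its binding domain → licit binder.
*Carmen₃* does not c-command the anaphor → cannot bind it.

{2}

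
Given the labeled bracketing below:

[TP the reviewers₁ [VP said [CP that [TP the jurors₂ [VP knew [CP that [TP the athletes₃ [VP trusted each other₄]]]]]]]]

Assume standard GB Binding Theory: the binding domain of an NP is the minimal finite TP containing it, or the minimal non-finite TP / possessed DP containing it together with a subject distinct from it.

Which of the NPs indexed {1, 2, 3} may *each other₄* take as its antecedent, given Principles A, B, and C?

{3}

*each other* is an anaphor, so Principle A applies: it must be bound in its binding domain.
Binding domain of *each other₄*: the embedded TP, whose subject is the athletes₃.
*the reviewers₁* c-commands the anaphor but is outside its binding domain → cannot satisfy Principle A.
*the jurors₂* c-commands the anaphor but is outside its binding domain → cannot satisfy Principle A.
*the athletes₃* c-commands the anaphor within its binding domain → licit binder.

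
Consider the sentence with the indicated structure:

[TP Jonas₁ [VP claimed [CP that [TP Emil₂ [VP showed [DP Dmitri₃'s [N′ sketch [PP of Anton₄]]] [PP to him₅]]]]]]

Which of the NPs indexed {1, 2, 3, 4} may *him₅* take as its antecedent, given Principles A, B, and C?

{1, 3, 4}

*him* is a pronoun, so Principle B applies: it must be free in its binding domain.
Binding domain of *him₅*: the embedded TP, whose subject is Emil₂.
*Jonas₁* c-commands the pronoun but from outside its binding domain, and is not c-commanded by it → coindexation permitted.
*Emil₂* c-commands the pronoun within its binding domain → coindexation would violate Principle B.
*Dmitri₃* and the pronoun do not c-command one another → neither Principle B nor Principle C is at stake; coindexation permitted.
*Anton₄* and the pronoun do not c-command one another → neither Principle B nor Principle C is at stake; coindexation permitted.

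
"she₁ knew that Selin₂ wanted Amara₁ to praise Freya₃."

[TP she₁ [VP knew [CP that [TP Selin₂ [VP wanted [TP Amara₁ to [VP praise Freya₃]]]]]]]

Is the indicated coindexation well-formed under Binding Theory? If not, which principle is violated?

Principle C

The two coindexed NPs are *she₁* and *Amara₁*.
*Amara₁* is an R-expression. Principle C requires it to be free everywhere.
*she₁* c-commands it and carries the same index.
The R-expression is bound → Principle C violation.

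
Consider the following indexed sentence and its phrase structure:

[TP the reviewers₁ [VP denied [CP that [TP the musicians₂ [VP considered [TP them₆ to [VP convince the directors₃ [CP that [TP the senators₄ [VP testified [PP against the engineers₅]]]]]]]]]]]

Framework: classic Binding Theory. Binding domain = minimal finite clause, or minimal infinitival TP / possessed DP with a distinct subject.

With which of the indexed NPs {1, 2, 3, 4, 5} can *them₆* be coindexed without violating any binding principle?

*them* is a pronoun, so Principle B applies: it must be free in its binding domain.
Binding domain of *them₆*: the embedded TP, whose subject is the musicians₂.
*the reviewers₁* c-commands the pronoun but from outside its binding domain, and is not c-commanded by it → coindexation permitted.
*the musicians₂* c-commands the pronoun within its binding domain → coindexation would violate Principle B.
*the directors₃*: the pronoun c-commands this R-expression → coindexation would violate Principle C on *the directors₃*.
*the senators₄*: the pronoun c-commands this R-expression → coindexation would violate Principle C on *the senators₄*.
*the engineers₅*: the pronoun c-commands this R-expression → coindexation would violate Principle C on *the engineers₅*.

{1}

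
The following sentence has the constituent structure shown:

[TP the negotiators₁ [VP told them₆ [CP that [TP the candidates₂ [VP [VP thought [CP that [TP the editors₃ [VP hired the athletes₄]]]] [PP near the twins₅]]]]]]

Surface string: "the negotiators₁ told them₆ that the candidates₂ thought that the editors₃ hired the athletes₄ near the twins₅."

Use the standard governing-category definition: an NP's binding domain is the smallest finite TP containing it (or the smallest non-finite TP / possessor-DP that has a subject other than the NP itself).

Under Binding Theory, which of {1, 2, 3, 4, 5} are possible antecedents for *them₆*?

*them* is a pronoun, so Principle B applies: it must be free in its binding domain.
Binding domain of *them₆*: the matrix TP, whose subject is the negotiators₁.
*the negotiators₁* c-commands the pronoun within its binding domain → coindexation would violate Principle B.
*the candidates₂*: the pronoun c-commands this R-expression → coindexation would violate Principle C on *the candidates₂*.
*the editors₃*: the pronoun c-commands this R-expression → coindexation would violate Principle C on *the editors₃*.
*the athletes₄*: the pronoun c-commands this R-expression → coindexation would violate Principle C on *the athletes₄*.
*the twins₅*: the pronoun c-commands this R-expression → coindexation would violate Principle C on *the twins₅*.

none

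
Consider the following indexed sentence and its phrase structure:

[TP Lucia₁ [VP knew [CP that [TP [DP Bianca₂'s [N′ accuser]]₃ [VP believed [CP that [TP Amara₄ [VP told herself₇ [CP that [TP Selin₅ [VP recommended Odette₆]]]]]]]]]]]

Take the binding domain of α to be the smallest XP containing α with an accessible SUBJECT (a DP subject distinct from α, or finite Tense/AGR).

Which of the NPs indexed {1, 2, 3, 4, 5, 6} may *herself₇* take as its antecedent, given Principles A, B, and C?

*herself* is an anaphor, so Principle A applies: it must be bound in its binding domain.
Binding domain of *herself₇*: the embedded TP, whose subject is Amara₄.
*Lucia₁* c-commands the anaphor but is outside its binding domain → cannot satisfy Principle A.
*Bianca₂* does not c-command the anaphor → cannot bind it.
*[Bianca₂'s accuser]₃* c-commands the anaphor but is outside its binding domain → cannot satisfy Principle A.
*Amara₄* c-commands the anaphor within its binding domain → licit binder.
*Selin₅* does not c-command the anaphor → cannot bind it.
*Odette₆* does not c-command the anaphor → cannot bind it.

{4}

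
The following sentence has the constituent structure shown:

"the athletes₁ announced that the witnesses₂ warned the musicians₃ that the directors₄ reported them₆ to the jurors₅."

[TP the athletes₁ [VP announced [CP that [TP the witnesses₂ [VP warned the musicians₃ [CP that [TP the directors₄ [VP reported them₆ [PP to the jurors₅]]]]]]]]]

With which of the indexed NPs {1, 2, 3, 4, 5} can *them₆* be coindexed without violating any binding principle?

{1, 2, 3}

*them* is a pronoun, so Principle B applies: it must be free in its binding domain.
Binding domain of *them₆*: the embedded TP, whose subject is the directors₄.
*the athletes₁* c-commands the pronoun but from outside its binding domain, and is not c-commanded by it → coindexation permitted.
*the witnesses₂* c-commands the pronoun but from outside its binding domain, and is not c-commanded by it → coindexation permitted.
*the musicians₃* c-commands the pronoun but from outside its binding domain, and is not c-commanded by it → coindexation permitted.
*the directors₄* c-commands the pronoun within its binding domain → coindexation would violate Principle B.
*the jurors₅*: the pronoun c-commands this R-expression → coindexation would violate Principle C on *the jurors₅*.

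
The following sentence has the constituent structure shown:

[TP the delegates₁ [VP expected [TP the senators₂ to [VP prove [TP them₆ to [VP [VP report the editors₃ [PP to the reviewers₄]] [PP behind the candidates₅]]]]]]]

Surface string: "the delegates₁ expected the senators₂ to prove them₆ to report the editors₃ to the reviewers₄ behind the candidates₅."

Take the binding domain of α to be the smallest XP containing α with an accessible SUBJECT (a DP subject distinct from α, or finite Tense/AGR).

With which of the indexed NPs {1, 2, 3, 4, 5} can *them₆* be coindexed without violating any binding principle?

*them* is a pronoun, so Principle B applies: it must be free in its binding domain.
Binding domain of *them₆*: the embedded TP, whose subject is the senators₂.
*the delegates₁* c-commands the pronoun but from outside its binding domain, and is not c-commanded by it → coindexation permitted.
*the senators₂* c-commands the pronoun within its binding domain → coindexation would violate Principle B.
*the editors₃*: the pronoun c-commands this R-expression → coindexation would violate Principle C on *the editors₃*.
*the reviewers₄*: the pronoun c-commands this R-expression → coindexation would violate Principle C on *the reviewers₄*.
*the candidates₅*: the pronoun c-commands this R-expression → coindexation would violate Principle C on *the candidates₅*.

{1}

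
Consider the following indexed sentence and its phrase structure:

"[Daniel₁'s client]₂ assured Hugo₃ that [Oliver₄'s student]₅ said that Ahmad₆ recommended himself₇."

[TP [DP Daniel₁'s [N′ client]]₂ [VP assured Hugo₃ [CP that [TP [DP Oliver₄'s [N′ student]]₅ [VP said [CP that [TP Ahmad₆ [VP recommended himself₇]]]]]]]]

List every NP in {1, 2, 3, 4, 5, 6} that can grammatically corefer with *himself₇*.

*himself* is an anaphor, so Principle A applies: it must be bound in its binding domain.
Binding domain of *himself₇*: the embedded TP, whose subject is Ahmad₆.
*Daniel₁* does not c-command the anaphor → cannot bind it.
*[Daniel₁'s client]₂* c-commands the anaphor but is outside its binding domain → cannot satisfy Principle A.
*Hugo₃* c-commands the anaphor but is outside its binding domain → cannot satisfy Principle A.
*Oliver₄* does not c-command the anaphor → cannot bind it.
*[Oliver₄'s student]₅* c-commands the anaphor but is outside its binding domain → cannot satisfy Principle A.
*Ahmad₆* c-commands the anaphor within its binding domain → licit binder.

{6}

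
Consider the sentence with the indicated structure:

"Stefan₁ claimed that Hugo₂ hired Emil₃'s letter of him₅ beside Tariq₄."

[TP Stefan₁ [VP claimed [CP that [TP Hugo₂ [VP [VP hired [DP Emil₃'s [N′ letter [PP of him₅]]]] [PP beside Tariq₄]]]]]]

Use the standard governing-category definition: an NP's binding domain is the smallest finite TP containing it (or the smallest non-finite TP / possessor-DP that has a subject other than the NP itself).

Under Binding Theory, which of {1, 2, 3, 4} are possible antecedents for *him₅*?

*him* is a pronoun, so Principle B applies: it must be free in its binding domain.
Binding domain of *him₅*: the possessed DP, whose subject is Emil₃.
*Stefan₁* c-commands the pronoun but from outside its binding domain, and is not c-commanded by it → coindexation permitted.
*Hugo₂* c-commands the pronoun but from outside its binding domain, and is not c-commanded by it → coindexation permitted.
*Emil₃* c-commands the pronoun within its binding domain → coindexation would violate Principle B.
*Tariq₄* and the pronoun do not c-command one another → neither Principle B nor Principle C is at stake; coindexation permitted.

{1, 2, 4}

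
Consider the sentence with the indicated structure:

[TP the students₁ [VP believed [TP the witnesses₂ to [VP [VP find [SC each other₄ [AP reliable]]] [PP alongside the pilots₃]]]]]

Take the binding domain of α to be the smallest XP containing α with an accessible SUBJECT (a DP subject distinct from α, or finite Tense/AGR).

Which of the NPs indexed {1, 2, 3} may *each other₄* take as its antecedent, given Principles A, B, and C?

*each other* is an anaphor, so Principle A applies: it must be bound in its binding domain.
Binding domain of *each other₄*: the embedded TP, whose subject is the witnesses₂.
*the students₁* c-commands the anaphor but is outside its binding domain → cannot satisfy Principle A.
*the witnesses₂* c-commands the anaphor within its binding domain → licit binder.
*the pilots₃* does not c-command the anaphor → cannot bind it.

{2}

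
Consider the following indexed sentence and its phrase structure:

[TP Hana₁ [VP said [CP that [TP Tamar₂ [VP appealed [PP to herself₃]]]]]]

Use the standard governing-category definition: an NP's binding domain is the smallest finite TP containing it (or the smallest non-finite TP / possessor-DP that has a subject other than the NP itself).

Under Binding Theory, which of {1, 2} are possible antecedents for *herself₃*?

*herself* is an anaphor, so Principle A applies: it must be bound in its binding domain.
Binding domain of *herself₃*: the embedded TP, whose subject is Tamar₂.
*Hana₁* c-commands the anaphor but is outside its binding domain → cannot satisfy Principle A.
*Tamar₂* c-commands the anaphor within its binding domain → licit binder.

{2}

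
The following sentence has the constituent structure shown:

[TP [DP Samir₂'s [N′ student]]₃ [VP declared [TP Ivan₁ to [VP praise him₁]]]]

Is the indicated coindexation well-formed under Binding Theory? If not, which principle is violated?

The two coindexed NPs are *Ivan₁* and *him₁*.
*him₁* is a pronoun. Its binding domain is the embedded TP, whose subject is Ivan₁.
*Ivan₁* c-commands it within that domain and carries the same index.
The pronoun is locally bound → Principle B violation.

Principle B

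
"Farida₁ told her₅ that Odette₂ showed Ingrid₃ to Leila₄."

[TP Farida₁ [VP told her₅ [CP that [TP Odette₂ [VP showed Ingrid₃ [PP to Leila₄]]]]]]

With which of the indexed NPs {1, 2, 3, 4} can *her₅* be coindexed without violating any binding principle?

none

*her* is a pronoun, so Principle B applies: it must be free in its binding domain.
Binding domain of *her₅*: the matrix TP, whose subject is Farida₁.
*Farida₁* c-commands the pronoun within its binding domain → coindexation would violate Principle B.
*Odette₂*: the pronoun c-commands this R-expression → coindexation would violate Principle C on *Odette₂*.
*Ingrid₃*: the pronoun c-commands this R-expression → coindexation would violate Principle C on *Ingrid₃*.
*Leila₄*: the pronoun c-commands this R-expression → coindexation would violate Principle C on *Leila₄*.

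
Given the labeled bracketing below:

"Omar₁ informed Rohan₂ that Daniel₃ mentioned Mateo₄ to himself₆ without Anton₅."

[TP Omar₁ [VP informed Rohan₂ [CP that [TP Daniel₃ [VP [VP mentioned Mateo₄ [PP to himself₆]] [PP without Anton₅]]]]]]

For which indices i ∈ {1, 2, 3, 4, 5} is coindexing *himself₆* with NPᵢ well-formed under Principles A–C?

{3, 4}

*himself* is an anaphor, so Principle A applies: it must be bound in its binding domain.
Binding domain of *himself₆*: the embedded TP, whose subject is Daniel₃.
*Omar₁* c-commands the anaphor but is outside its binding domain → cannot satisfy Principle A.
*Rohan₂* c-commands the anaphor but is outside its binding domain → cannot satisfy Principle A.
*Daniel₃* c-commands the anaphor within its binding domain → licit binder.
*Mateo₄* c-commands the anaphor within its binding domain → licit binder.
*Anton₅* does not c-command the anaphor → cannot bind it.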